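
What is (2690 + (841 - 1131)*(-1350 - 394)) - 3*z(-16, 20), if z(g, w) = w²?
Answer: 507250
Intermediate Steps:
(2690 + (841 - 1131)*(-1350 - 394)) - 3*z(-16, 20) = (2690 + (841 - 1131)*(-1350 - 394)) - 3*20² = (2690 - 290*(-1744)) - 3*400 = (2690 + 505760) - 1200 = 508450 - 1200 = 507250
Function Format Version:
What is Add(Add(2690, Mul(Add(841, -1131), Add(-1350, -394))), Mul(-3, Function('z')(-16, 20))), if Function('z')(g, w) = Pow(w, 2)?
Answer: 507250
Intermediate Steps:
Add(Add(2690, Mul(Add(841, -1131), Add(-1350, -394))), Mul(-3, Function('z')(-16, 20))) = Add(Add(2690, Mul(Add(841, -1131), Add(-1350, -394))), Mul(-3, Pow(20, 2))) = Add(Add(2690, Mul(-290, -1744)), Mul(-3, 400)) = Add(Add(2690, 505760), -1200) = Add(508450, -1200) = 507250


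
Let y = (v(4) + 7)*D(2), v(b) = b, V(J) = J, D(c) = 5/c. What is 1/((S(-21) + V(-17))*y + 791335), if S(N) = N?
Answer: 1/790290 ≈ 1.2654e-6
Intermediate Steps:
y = 55/2 (y = (4 + 7)*(5/2) = 11*(5*(½)) = 11*(5/2) = 55/2 ≈ 27.500)
1/((S(-21) + V(-17))*y + 791335) = 1/((-21 - 17)*(55/2) + 791335) = 1/(-38*55/2 + 791335) = 1/(-1045 + 791335) = 1/790290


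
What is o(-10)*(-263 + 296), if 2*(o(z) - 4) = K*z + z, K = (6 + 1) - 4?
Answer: -528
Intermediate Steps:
K = 3 (K = 7 - 4 = 3)
o(z) = 4 + 2*z (o(z) = 4 + (3*z + z)/2 = 4 + (4*z)/2 = 4 + 2*z)
o(-10)*(-263 + 296) = (4 + 2*(-10))*(-263 + 296) = (4 - 20)*33 = -16*33 = -528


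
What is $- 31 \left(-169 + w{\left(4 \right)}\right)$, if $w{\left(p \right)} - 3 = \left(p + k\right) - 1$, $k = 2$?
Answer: $4991$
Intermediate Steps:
$w{\left(p \right)} = 4 + p$ ($w{\left(p \right)} = 3 + \left(\left(p + 2\right) - 1\right) = 3 + \left(\left(2 + p\right) - 1\right) = 3 + \left(1 + p\right) = 4 + p$)
$- 31 \left(-169 + w{\left(4 \right)}\right) = - 31 \left(-169 + \left(4 + 4\right)\right) = - 31 \left(-169 + 8\right) = \left(-31\right) \left(-161\right) = 4991$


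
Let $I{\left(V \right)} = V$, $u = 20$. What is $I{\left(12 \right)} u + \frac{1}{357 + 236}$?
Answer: $\frac{142321}{593} \approx 240.0$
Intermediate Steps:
$I{\left(12 \right)} u + \frac{1}{357 + 236} = 12 \cdot 20 + \frac{1}{357 + 236} = 240 + \frac{1}{593} = \frac{142321}{593}$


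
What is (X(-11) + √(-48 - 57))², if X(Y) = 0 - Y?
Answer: (11 + I*√105)² ≈ 16.0 + 225.43*I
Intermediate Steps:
X(Y) = -Y
(X(-11) + √(-48 - 57))² = (-1*(-11) + √(-48 - 57))² = (11 + √(-105))² = (11 + I*√105)²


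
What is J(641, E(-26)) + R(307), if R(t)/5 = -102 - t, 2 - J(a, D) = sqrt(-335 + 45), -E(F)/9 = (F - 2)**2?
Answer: -2043 - I*sqrt(290) ≈ -2043.0 - 17.029*I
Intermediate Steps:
E(F) = -9*(-2 + F)**2 (E(F) = -9*(F - 2)**2 = -9*(-2 + F)**2)
J(a, D) = 2 - I*sqrt(290) (J(a, D) = 2 - sqrt(-335 + 45) = 2 - sqrt(-290) = 2 - I*sqrt(290))
R(t) = -510 - 5*t (R(t) = 5*(-102 - t) = -510 - 5*t)
J(641, E(-26)) + R(307) = (2 - I*sqrt(290)) + (-510 - 5*307) = (2 - I*sqrt(290)) + (-510 - 1535) = (2 - I*sqrt(290)) - 2045 = -2043 - I*sqrt(290)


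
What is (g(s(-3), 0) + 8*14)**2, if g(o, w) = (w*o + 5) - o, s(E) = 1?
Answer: 13456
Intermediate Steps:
g(o, w) = 5 - o + o*w (g(o, w) = (o*w + 5) - o = (5 + o*w) - o = 5 - o + o*w)
(g(s(-3), 0) + 8*14)**2 = ((5 - 1*1 + 1*0) + 8*14)**2 = ((5 - 1 + 0) + 112)**2 = (4 + 112)**2 = 116**2 = 13456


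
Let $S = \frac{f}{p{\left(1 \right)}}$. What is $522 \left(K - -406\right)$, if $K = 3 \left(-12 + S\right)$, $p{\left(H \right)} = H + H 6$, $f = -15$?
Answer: $\frac{1328490}{7} \approx 1.8978 \cdot 10^{5}$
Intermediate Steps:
$p{\left(H \right)} = 7 H$ ($p{\left(H \right)} = H + 6 H = 7 H$)
$S = - \frac{15}{7}$ ($S = - \frac{15}{7 \cdot 1} = - \frac{15}{7} \approx -2.1429$)
$K = - \frac{297}{7}$ ($K = 3 \left(-12 - \frac{15}{7}\right) = 3 \left(- \frac{99}{7}\right) = - \frac{297}{7} \approx -42.429$)
$522 \left(K - -406\right) = 522 \left(- \frac{297}{7} - -406\right) = 522 \left(- \frac{297}{7} + 406\right) = 522 \cdot \frac{2545}{7} = \frac{1328490}{7}$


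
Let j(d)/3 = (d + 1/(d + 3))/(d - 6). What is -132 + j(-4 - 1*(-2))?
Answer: -1053/8 ≈ -131.63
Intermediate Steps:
j(d) = 3*(d + 1/(3 + d))/(-6 + d) (j(d) = 3*((d + 1/(d + 3))/(d - 6)) = 3*((d + 1/(3 + d))/(-6 + d)) = 3*(d + 1/(3 + d))/(-6 + d))
-132 + j(-4 - 1*(-2)) = -132 + 3*(1 + (-4 - 1*(-2))**2 + 3*(-4 - 1*(-2)))/(-18 + (-4 - 1*(-2))**2 - 3*(-4 - 1*(-2))) = -132 + 3*(1 + (-4 + 2)**2 + 3*(-4 + 2))/(-18 + (-4 + 2)**2 - 3*(-4 + 2)) = -132 + 3*(1 + (-2)**2 + 3*(-2))/(-18 + (-2)**2 - 3*(-2)) = -132 + 3*(1 + 4 - 6)/(-18 + 4 + 6) = -132 + 3*(-1)/(-8) = -132 + 3*(-1/8)*(-1) = -132 + 3/8 = -1053/8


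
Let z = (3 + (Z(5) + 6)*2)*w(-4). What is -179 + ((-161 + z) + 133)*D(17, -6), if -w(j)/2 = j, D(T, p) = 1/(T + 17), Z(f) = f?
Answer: -2957/17 ≈ -173.94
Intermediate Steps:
D(T, p) = 1/(17 + T)
w(j) = -2*j
z = 200 (z = (3 + (5 + 6)*2)*(-2*(-4)) = (3 + 11*2)*8 = (3 + 22)*8 = 25*8 = 200)
-179 + ((-161 + z) + 133)*D(17, -6) = -179 + ((-161 + 200) + 133)/(17 + 17) = -179 + (39 + 133)/34 = -179 + 172*(1/34) = -179 + 86/17 = -2957/17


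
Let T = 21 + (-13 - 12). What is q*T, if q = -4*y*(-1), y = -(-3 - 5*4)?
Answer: -368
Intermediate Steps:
y = 23 (y = -(-3 - 20) = -1*(-23) = 23)
q = 92 (q = -4*23*(-1) = -92*(-1) = 92)
T = -4 (T = 21 - 25 = -4)
q*T = 92*(-4) = -368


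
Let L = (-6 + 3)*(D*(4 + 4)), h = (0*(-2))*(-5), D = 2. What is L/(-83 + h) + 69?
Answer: 5775/83 ≈ 69.578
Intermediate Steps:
h = 0 (h = 0*(-5) = 0)
L = -48 (L = (-6 + 3)*(2*(4 + 4)) = -6*8 = -3*16 = -48)
L/(-83 + h) + 69 = -48/(-83 + 0) + 69 = -48/(-83) + 69 = -1/83*(-48) + 69 = 48/83 + 69 = 5775/83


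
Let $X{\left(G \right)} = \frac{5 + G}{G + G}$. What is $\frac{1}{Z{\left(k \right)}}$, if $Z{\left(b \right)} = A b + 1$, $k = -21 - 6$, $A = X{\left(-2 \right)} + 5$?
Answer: $- \frac{4}{455} \approx -0.0087912$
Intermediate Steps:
$X{\left(G \right)} = \frac{5 + G}{2 G}$
$A = \frac{17}{4}$ ($A = \frac{5 - 2}{2 \left(-2\right)} + 5 = \frac{1}{2} \left(- \frac{1}{2}\right) 3 + 5 = - \frac{3}{4} + 5 = \frac{17}{4} \approx 4.25$)
$k = -27$ ($k = -21 - 6 = -27$)
$Z{\left(b \right)} = 1 + \frac{17 b}{4}$ ($Z{\left(b \right)} = \frac{17 b}{4} + 1 = 1 + \frac{17 b}{4}$)
$\frac{1}{Z{\left(k \right)}} = \frac{1}{1 + \frac{17}{4} \left(-27\right)} = \frac{1}{1 - \frac{459}{4}} = \frac{1}{- \frac{455}{4}} = - \frac{4}{455}$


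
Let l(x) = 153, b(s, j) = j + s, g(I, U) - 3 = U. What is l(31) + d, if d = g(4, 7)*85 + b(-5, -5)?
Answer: 993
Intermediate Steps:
g(I, U) = 3 + U
d = 840 (d = (3 + 7)*85 + (-5 - 5) = 10*85 - 10 = 850 - 10 = 840)
l(31) + d = 153 + 840 = 993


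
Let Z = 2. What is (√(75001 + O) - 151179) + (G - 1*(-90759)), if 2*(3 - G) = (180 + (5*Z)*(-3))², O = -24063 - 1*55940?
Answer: -71667 + I*√5002 ≈ -71667.0 + 70.725*I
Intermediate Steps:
O = -80003 (O = -24063 - 55940 = -80003)
G = -11247 (G = 3 - (180 + (5*2)*(-3))²/2 = 3 - (180 + 10*(-3))²/2 = 3 - (180 - 30)²/2 = 3 - ½*150² = 3 - ½*22500 = 3 - 11250 = -11247)
(√(75001 + O) - 151179) + (G - 1*(-90759)) = (√(75001 - 80003) - 151179) + (-11247 - 1*(-90759)) = (√(-5002) - 151179) + (-11247 + 90759) = (I*√5002 - 151179) + 79512 = (-151179 + I*√5002) + 79512 = -71667 + I*√5002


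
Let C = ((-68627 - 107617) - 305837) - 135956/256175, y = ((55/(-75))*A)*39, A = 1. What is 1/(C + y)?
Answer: -256175/123504562736 ≈ -2.0742e-6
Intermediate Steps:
y = -143/5 (y = ((55/(-75))*1)*39 = ((55*(-1/75))*1)*39 = -11/15*1*39 = -11/15*39 = -143/5 ≈ -28.600)
C = -123497236131/256175 (C = (-176244 - 305837) - 135956*1/256175 = -482081 - 135956/256175 = -123497236131/256175 ≈ -4.8208e+5)
1/(C + y) = 1/(-123497236131/256175 - 143/5) = 1/(-123504562736/256175) = -256175/123504562736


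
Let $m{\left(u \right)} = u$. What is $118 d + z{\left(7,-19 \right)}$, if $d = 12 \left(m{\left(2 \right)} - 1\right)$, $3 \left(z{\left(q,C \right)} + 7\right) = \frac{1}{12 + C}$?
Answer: $\frac{29588}{21} \approx 1409.0$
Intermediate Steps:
$z{\left(q,C \right)} = -7 + \frac{1}{3 \left(12 + C\right)}$
$d = 12$ ($d = 12 \left(2 - 1\right) = 12 \cdot 1 = 12$)
$118 d + z{\left(7,-19 \right)} = 118 \cdot 12 + \frac{-251 - -399}{3 \left(12 - 19\right)} = 1416 + \frac{-251 + 399}{3 \left(-7\right)} = 1416 + \frac{1}{3} \left(- \frac{1}{7}\right) 148 = 1416 - \frac{148}{21} = \frac{29588}{21}$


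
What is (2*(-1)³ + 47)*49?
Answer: 2205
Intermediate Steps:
(2*(-1)³ + 47)*49 = (2*(-1) + 47)*49 = (-2 + 47)*49 = 45*49 = 2205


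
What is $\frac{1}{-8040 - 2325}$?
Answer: $- \frac{1}{10365} \approx -9.6478 \cdot 10^{-5}$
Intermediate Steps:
$\frac{1}{-8040 - 2325} = \frac{1}{-10365} = - \frac{1}{10365}$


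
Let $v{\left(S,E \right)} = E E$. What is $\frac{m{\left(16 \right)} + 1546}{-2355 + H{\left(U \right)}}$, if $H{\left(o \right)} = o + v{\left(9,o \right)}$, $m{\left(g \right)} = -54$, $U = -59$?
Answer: $\frac{1492}{1067} \approx 1.3983$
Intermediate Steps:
$v{\left(S,E \right)} = E^{2}$
$H{\left(o \right)} = o + o^{2}$
$\frac{m{\left(16 \right)} + 1546}{-2355 + H{\left(U \right)}} = \frac{-54 + 1546}{-2355 - 59 \left(1 - 59\right)} = \frac{1492}{-2355 - -3422} = \frac{1492}{-2355 + 3422} = \frac{1492}{1067}$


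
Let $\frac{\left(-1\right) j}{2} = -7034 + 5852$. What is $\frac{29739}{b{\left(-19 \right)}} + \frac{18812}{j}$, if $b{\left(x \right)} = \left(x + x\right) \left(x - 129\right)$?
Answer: $\frac{44025421}{3323784} \approx 13.246$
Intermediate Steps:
$b{\left(x \right)} = 2 x \left(-129 + x\right)$
$j = 2364$ ($j = - 2 \left(-7034 + 5852\right) = \left(-2\right) \left(-1182\right) = 2364$)
$\frac{29739}{b{\left(-19 \right)}} + \frac{18812}{j} = \frac{29739}{2 \left(-19\right) \left(-129 - 19\right)} + \frac{18812}{2364} = \frac{29739}{2 \left(-19\right) \left(-148\right)} + 18812 \cdot \frac{1}{2364} = \frac{29739}{5624} + \frac{4703}{591} = \frac{44025421}{3323784}$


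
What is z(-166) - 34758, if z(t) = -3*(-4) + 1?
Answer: -34745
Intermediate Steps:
z(t) = 13 (z(t) = 12 + 1 = 13)
z(-166) - 34758 = 13 - 34758 = -34745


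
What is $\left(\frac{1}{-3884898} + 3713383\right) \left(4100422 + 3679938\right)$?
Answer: $\frac{56120180899393557940}{1942449} \approx 2.8891 \cdot 10^{13}$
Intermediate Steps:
$\left(\frac{1}{-3884898} + 3713383\right) \left(4100422 + 3679938\right) = \left(- \frac{1}{3884898} + 3713383\right) 7780360 = \frac{14426114189933}{3884898} \cdot 7780360 = \frac{56120180899393557940}{1942449}$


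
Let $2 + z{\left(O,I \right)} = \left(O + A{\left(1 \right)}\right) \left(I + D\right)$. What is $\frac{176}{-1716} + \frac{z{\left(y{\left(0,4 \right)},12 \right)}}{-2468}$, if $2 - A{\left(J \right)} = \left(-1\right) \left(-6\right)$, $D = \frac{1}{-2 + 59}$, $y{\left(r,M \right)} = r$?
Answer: $- \frac{75233}{914394} \approx -0.082276$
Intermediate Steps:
$D = \frac{1}{57} \approx 0.017544$
$A{\left(J \right)} = -4$ ($A{\left(J \right)} = 2 - \left(-1\right) \left(-6\right) = 2 - 6 = -4$)
$z{\left(O,I \right)} = -2 + \left(-4 + O\right) \left(\frac{1}{57} + I\right)$ ($z{\left(O,I \right)} = -2 + \left(O - 4\right) \left(I + \frac{1}{57}\right) = -2 + \left(-4 + O\right) \left(\frac{1}{57} + I\right)$)
$\frac{176}{-1716} + \frac{z{\left(y{\left(0,4 \right)},12 \right)}}{-2468} = \frac{176}{-1716} + \frac{- \frac{118}{57} - 48 + \frac{1}{57} \cdot 0 + 12 \cdot 0}{-2468} = 176 \left(- \frac{1}{1716}\right) + \left(- \frac{118}{57} - 48 + 0 + 0\right) \left(- \frac{1}{2468}\right) = - \frac{4}{39} - - \frac{1427}{70338} = - \frac{4}{39} + \frac{1427}{70338} = - \frac{75233}{914394}$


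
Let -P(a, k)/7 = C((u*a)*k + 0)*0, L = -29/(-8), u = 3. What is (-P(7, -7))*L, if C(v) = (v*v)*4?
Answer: 0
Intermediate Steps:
C(v) = 4*v**2 (C(v) = v**2*4 = 4*v**2)
L = 29/8 (L = -29*(-1/8) = 29/8 ≈ 3.6250)
P(a, k) = 0 (P(a, k) = -7*4*((3*a)*k + 0)**2*0 = -7*4*(3*a*k + 0)**2*0 = -7*4*(3*a*k)**2*0 = -7*4*(9*a**2*k**2)*0 = -7*36*a**2*k**2*0 = -7*0 = 0)
(-P(7, -7))*L = -1*0*(29/8) = 0*(29/8) = 0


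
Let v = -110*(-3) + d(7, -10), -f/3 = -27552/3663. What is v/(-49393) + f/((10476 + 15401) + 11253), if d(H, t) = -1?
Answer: -2259096539/373211285315 ≈ -0.0060531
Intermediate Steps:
f = 9184/407 (f = -(-82656)/3663 = -3*(-9184/1221) = 9184/407 ≈ 22.565)
v = 329 (v = -110*(-3) - 1 = 330 - 1 = 329)
v/(-49393) + f/((10476 + 15401) + 11253) = 329/(-49393) + 9184/(407*((10476 + 15401) + 11253)) = 329*(-1/49393) + 9184/(407*(25877 + 11253)) = -329/49393 + (9184/407)/37130 = -329/49393 + (9184/407)*(1/37130) = -329/49393 + 4592/7555955 = -2259096539/373211285315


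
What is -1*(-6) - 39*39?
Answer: -1515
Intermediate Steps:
-1*(-6) - 39*39 = 6 - 1521 = -1515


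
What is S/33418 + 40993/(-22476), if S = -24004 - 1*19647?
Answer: -1175501975/375551484 ≈ -3.1301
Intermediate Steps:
S = -43651 (S = -24004 - 19647 = -43651)
S/33418 + 40993/(-22476) = -43651/33418 + 40993/(-22476) = -43651*1/33418 + 40993*(-1/22476) = -43651/33418 - 40993/22476 = -1175501975/375551484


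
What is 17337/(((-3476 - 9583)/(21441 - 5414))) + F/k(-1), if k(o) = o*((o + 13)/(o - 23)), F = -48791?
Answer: -517394479/4353 ≈ -1.1886e+5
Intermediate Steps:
k(o) = o*(13 + o)/(-23 + o) (k(o) = o*((13 + o)/(-23 + o)) = o*(13 + o)/(-23 + o))
17337/(((-3476 - 9583)/(21441 - 5414))) + F/k(-1) = 17337/(((-3476 - 9583)/(21441 - 5414))) - 48791*(-(-23 - 1)/(13 - 1)) = 17337/((-13059/16027)) - 48791/((-1*12/(-24))) = 17337/((-13059*1/16027)) - 48791/((-1*(-1/24)*12)) = 17337/(-13059/16027) - 48791/½ = 17337*(-16027/13059) - 48791*2 = -92620033/4353 - 97582 = -517394479/4353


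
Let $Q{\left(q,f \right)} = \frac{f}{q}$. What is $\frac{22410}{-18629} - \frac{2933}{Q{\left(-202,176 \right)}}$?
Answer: $\frac{5516552477}{1639352} \approx 3365.1$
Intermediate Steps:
$\frac{22410}{-18629} - \frac{2933}{Q{\left(-202,176 \right)}} = \frac{22410}{-18629} - \frac{2933}{176 \frac{1}{-202}} = 22410 \left(- \frac{1}{18629}\right) - \frac{2933}{176 \left(- \frac{1}{202}\right)} = - \frac{22410}{18629} - \frac{2933}{- \frac{88}{101}} = - \frac{22410}{18629} - - \frac{296233}{88} = - \frac{22410}{18629} + \frac{296233}{88} = \frac{5516552477}{1639352}$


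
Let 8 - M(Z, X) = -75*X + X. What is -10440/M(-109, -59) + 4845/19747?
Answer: 113636595/43028713 ≈ 2.6409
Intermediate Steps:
M(Z, X) = 8 + 74*X (M(Z, X) = 8 - (-75*X + X) = 8 - (-74)*X = 8 + 74*X)
-10440/M(-109, -59) + 4845/19747 = -10440/(8 + 74*(-59)) + 4845/19747 = -10440/(8 - 4366) + 4845*(1/19747) = -10440/(-4358) + 4845/19747 = -10440*(-1/4358) + 4845/19747 = 5220/2179 + 4845/19747 = 113636595/43028713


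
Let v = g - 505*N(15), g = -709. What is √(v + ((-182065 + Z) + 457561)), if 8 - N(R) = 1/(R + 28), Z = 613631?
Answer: √1635236637/43 ≈ 940.42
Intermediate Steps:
N(R) = 8 - 1/(28 + R) (N(R) = 8 - 1/(R + 28) = 8 - 1/(28 + R))
v = -203702/43 (v = -709 - 505*(223 + 8*15)/(28 + 15) = -709 - 505*(223 + 120)/43 = -709 - 505*343/43 = -709 - 173215/43 = -203702/43 ≈ -4737.3)
√(v + ((-182065 + Z) + 457561)) = √(-203702/43 + ((-182065 + 613631) + 457561)) = √(-203702/43 + (431566 + 457561)) = √(-203702/43 + 889127) = √(38028759/43) = √1635236637/43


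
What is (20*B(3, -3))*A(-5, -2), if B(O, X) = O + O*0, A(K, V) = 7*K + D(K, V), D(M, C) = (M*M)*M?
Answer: -9600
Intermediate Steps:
D(M, C) = M**3 (D(M, C) = M**2*M = M**3)
A(K, V) = K**3 + 7*K (A(K, V) = 7*K + K**3 = K**3 + 7*K)
B(O, X) = O (B(O, X) = O + 0 = O)
(20*B(3, -3))*A(-5, -2) = (20*3)*(-5*(7 + (-5)**2)) = 60*(-5*(7 + 25)) = 60*(-5*32) = 60*(-160) = -9600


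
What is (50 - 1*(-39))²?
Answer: 7921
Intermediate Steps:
(50 - 1*(-39))² = (50 + 39)² = 89² = 7921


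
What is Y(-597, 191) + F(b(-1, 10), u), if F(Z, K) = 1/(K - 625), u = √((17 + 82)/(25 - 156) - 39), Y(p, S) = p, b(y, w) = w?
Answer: -30552800426/51177083 - 2*I*√170562/51177083 ≈ -597.0 - 1.614e-5*I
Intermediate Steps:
u = 2*I*√170562/131 (u = √(99/(-131) - 39) = √(99*(-1/131) - 39) = √(-99/131 - 39) = √(-5208/131) = 2*I*√170562/131 ≈ 6.3052*I)
F(Z, K) = 1/(-625 + K)
Y(-597, 191) + F(b(-1, 10), u) = -597 + 1/(-625 + 2*I*√170562/131)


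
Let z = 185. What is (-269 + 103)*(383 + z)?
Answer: -94288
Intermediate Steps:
(-269 + 103)*(383 + z) = (-269 + 103)*(383 + 185) = -166*568 = -94288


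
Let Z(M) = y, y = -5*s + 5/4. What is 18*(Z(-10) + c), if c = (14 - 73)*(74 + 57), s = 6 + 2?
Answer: -279639/2 ≈ -1.3982e+5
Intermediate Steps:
s = 8
c = -7729 (c = -59*131 = -7729)
y = -155/4 (y = -5*8 + 5/4 = -40 + 5*(¼) = -40 + 5/4 = -155/4 ≈ -38.750)
Z(M) = -155/4
18*(Z(-10) + c) = 18*(-155/4 - 7729) = 18*(-31071/4) = -279639/2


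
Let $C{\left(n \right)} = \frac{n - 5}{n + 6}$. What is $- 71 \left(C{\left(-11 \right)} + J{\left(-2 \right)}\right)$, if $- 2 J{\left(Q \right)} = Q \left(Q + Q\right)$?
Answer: $\frac{284}{5} \approx 56.8$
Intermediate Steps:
$C{\left(n \right)} = \frac{-5 + n}{6 + n}$
$J{\left(Q \right)} = - Q^{2}$ ($J{\left(Q \right)} = - \frac{Q \left(Q + Q\right)}{2} = - \frac{Q 2 Q}{2} = - \frac{2 Q^{2}}{2} = - Q^{2}$)
$- 71 \left(C{\left(-11 \right)} + J{\left(-2 \right)}\right) = - 71 \left(\frac{-5 - 11}{6 - 11} - \left(-2\right)^{2}\right) = - 71 \left(\frac{1}{-5} \left(-16\right) - 4\right) = - 71 \left(\left(- \frac{1}{5}\right) \left(-16\right) - 4\right) = - 71 \left(\frac{16}{5} - 4\right) = \left(-71\right) \left(- \frac{4}{5}\right) = \frac{284}{5}$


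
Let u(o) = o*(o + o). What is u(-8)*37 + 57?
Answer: 4793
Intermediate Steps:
u(o) = 2*o² (u(o) = o*(2*o) = 2*o²)
u(-8)*37 + 57 = (2*(-8)²)*37 + 57 = (2*64)*37 + 57 = 128*37 + 57 = 4736 + 57 = 4793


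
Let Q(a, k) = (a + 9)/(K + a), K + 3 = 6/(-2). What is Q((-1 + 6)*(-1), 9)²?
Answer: 16/121 ≈ 0.13223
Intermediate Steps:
K = -6 (K = -3 + 6/(-2) = -3 + 6*(-½) = -3 - 3 = -6)
Q(a, k) = (9 + a)/(-6 + a) (Q(a, k) = (a + 9)/(-6 + a) = (9 + a)/(-6 + a))
Q((-1 + 6)*(-1), 9)² = ((9 + (-1 + 6)*(-1))/(-6 + (-1 + 6)*(-1)))² = ((9 + 5*(-1))/(-6 + 5*(-1)))² = ((9 - 5)/(-6 - 5))² = (4/(-11))² = (-1/11*4)² = (-4/11)² = 16/121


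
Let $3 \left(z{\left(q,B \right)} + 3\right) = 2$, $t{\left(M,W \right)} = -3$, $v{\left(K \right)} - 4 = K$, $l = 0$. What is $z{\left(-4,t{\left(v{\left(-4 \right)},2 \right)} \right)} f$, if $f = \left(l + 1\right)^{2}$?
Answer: $- \frac{7}{3} \approx -2.3333$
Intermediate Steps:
$v{\left(K \right)} = 4 + K$
$z{\left(q,B \right)} = - \frac{7}{3}$ ($z{\left(q,B \right)} = -3 + \frac{1}{3} \cdot 2 = -3 + \frac{2}{3} = - \frac{7}{3}$)
$f = 1$ ($f = \left(0 + 1\right)^{2} = 1^{2} = 1$)
$z{\left(-4,t{\left(v{\left(-4 \right)},2 \right)} \right)} f = \left(- \frac{7}{3}\right) 1 = - \frac{7}{3}$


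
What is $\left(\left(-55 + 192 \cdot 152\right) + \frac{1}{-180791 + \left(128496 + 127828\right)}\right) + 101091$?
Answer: $\frac{9835907261}{75533} \approx 1.3022 \cdot 10^{5}$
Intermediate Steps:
$\left(\left(-55 + 192 \cdot 152\right) + \frac{1}{-180791 + \left(128496 + 127828\right)}\right) + 101091 = \left(\left(-55 + 29184\right) + \frac{1}{-180791 + 256324}\right) + 101091 = \left(29129 + \frac{1}{75533}\right) + 101091 = \frac{2200200758}{75533} + 101091 = \frac{9835907261}{75533}$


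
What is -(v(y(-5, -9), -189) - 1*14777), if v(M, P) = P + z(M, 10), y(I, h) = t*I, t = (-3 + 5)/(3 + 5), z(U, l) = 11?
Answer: 14955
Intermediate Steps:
t = ¼ (t = 2/8 = 2*(⅛) = ¼ ≈ 0.25000)
y(I, h) = I/4
v(M, P) = 11 + P (v(M, P) = P + 11 = 11 + P)
-(v(y(-5, -9), -189) - 1*14777) = -((11 - 189) - 1*14777) = -(-178 - 14777) = -1*(-14955) = 14955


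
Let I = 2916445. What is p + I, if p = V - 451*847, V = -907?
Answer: 2533541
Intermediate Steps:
p = -382904 (p = -907 - 451*847 = -907 - 381997 = -382904)
p + I = -382904 + 2916445 = 2533541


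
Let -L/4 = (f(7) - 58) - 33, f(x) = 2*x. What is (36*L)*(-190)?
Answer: -2106720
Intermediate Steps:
L = 308 (L = -4*((2*7 - 58) - 33) = -4*((14 - 58) - 33) = -4*(-44 - 33) = -4*(-77) = 308)
(36*L)*(-190) = (36*308)*(-190) = 11088*(-190) = -2106720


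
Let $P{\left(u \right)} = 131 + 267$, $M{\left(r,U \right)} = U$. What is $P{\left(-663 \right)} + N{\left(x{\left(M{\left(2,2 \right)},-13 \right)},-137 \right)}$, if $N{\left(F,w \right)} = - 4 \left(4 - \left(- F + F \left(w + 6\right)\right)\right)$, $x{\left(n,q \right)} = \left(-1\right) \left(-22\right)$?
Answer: $-11234$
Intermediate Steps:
$P{\left(u \right)} = 398$
$x{\left(n,q \right)} = 22$
$N{\left(F,w \right)} = -16 - 4 F + 4 F \left(6 + w\right)$ ($N{\left(F,w \right)} = - 4 \left(4 - \left(- F + F \left(6 + w\right)\right)\right) = - 4 \left(4 + F - F \left(6 + w\right)\right) = -16 - 4 F + 4 F \left(6 + w\right)$)
$P{\left(-663 \right)} + N{\left(x{\left(M{\left(2,2 \right)},-13 \right)},-137 \right)} = 398 + \left(-16 + 20 \cdot 22 + 4 \cdot 22 \left(-137\right)\right) = 398 - 11632 = -11234$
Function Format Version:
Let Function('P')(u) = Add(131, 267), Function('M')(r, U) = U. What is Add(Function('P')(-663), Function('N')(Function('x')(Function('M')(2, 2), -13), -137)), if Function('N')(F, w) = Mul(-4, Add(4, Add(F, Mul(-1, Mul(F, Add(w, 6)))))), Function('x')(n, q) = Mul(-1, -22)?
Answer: -11234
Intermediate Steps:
Function('P')(u) = 398
Function('x')(n, q) = 22
Function('N')(F, w) = Add(-16, Mul(-4, F), Mul(4, F, Add(6, w))) (Function('N')(F, w) = Mul(-4, Add(4, Add(F, Mul(-1, Mul(F, Add(6, w)))))) = Mul(-4, Add(4, Add(F, Mul(-1, F, Add(6, w))))) = Mul(-4, Add(4, F, Mul(-1, F, Add(6, w)))) = Add(-16, Mul(-4, F), Mul(4, F, Add(6, w))))
Add(Function('P')(-663), Function('N')(Function('x')(Function('M')(2, 2), -13), -137)) = Add(398, Add(-16, Mul(20, 22), Mul(4, 22, -137))) = Add(398, Add(-16, 440, -12056)) = Add(398, -11632) = -11234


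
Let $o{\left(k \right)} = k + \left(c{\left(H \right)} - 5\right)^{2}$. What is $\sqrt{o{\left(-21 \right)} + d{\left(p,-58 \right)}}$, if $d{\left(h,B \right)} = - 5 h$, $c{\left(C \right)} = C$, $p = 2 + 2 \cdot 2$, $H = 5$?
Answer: $i \sqrt{51} \approx 7.1414 i$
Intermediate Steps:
$p = 6$ ($p = 2 + 4 = 6$)
$o{\left(k \right)} = k$ ($o{\left(k \right)} = k + \left(5 - 5\right)^{2} = k + 0^{2} = k + 0 = k$)
$\sqrt{o{\left(-21 \right)} + d{\left(p,-58 \right)}} = \sqrt{-21 - 30} = \sqrt{-51} = i \sqrt{51}$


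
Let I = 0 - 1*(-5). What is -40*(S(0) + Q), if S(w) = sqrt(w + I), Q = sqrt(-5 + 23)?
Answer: -120*sqrt(2) - 40*sqrt(5) ≈ -259.15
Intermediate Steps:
I = 5 (I = 0 + 5 = 5)
Q = 3*sqrt(2) (Q = sqrt(18) = 3*sqrt(2) ≈ 4.2426)
S(w) = sqrt(5 + w) (S(w) = sqrt(w + 5) = sqrt(5 + w))
-40*(S(0) + Q) = -40*(sqrt(5 + 0) + 3*sqrt(2)) = -40*(sqrt(5) + 3*sqrt(2)) = -120*sqrt(2) - 40*sqrt(5)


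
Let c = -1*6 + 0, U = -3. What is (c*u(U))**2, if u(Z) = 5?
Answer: 900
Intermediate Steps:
c = -6 (c = -6 + 0 = -6)
(c*u(U))**2 = (-6*5)**2 = (-30)**2 = 900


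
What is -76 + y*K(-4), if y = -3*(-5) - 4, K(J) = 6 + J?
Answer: -54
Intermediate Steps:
y = 11 (y = 15 - 4 = 11)
-76 + y*K(-4) = -76 + 11*(6 - 4) = -76 + 11*2 = -76 + 22 = -54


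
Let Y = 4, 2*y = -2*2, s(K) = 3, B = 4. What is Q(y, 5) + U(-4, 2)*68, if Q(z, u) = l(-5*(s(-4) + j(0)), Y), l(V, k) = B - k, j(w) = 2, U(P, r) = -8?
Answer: -544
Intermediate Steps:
y = -2 (y = (-2*2)/2 = (1/2)*(-4) = -2)
l(V, k) = 4 - k
Q(z, u) = 0 (Q(z, u) = 4 - 1*4 = 4 - 4 = 0)
Q(y, 5) + U(-4, 2)*68 = 0 - 8*68 = 0 - 544 = -544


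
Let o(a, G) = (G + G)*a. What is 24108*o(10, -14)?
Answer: -6750240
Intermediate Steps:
o(a, G) = 2*G*a (o(a, G) = (2*G)*a = 2*G*a)
24108*o(10, -14) = 24108*(2*(-14)*10) = 24108*(-280) = -6750240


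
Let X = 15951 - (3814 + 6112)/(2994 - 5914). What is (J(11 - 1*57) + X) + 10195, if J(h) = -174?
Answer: 37924083/1460 ≈ 25975.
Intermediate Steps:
X = 23293423/1460 (X = 15951 - 9926/(-2920) = 15951 - 9926*(-1)/2920 = 15951 - 1*(-4963/1460) = 15951 + 4963/1460 = 23293423/1460 ≈ 15954.)
(J(11 - 1*57) + X) + 10195 = (-174 + 23293423/1460) + 10195 = 23039383/1460 + 10195 = 37924083/1460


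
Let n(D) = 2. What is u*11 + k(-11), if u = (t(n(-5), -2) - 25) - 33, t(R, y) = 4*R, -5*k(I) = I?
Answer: -2739/5 ≈ -547.80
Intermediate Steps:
k(I) = -I/5
u = -50 (u = (4*2 - 25) - 33 = (8 - 25) - 33 = -17 - 33 = -50)
u*11 + k(-11) = -50*11 - ⅕*(-11) = -550 + 11/5 = -2739/5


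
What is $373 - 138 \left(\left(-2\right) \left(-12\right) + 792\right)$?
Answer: $-112235$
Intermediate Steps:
$373 - 138 \left(\left(-2\right) \left(-12\right) + 792\right) = 373 - 138 \left(24 + 792\right) = 373 - 112608 = -112235$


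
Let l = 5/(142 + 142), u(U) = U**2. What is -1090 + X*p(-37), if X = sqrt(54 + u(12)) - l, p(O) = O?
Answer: -309375/284 - 111*sqrt(22) ≈ -1610.0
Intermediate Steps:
l = 5/284 ≈ 0.017606
X = -5/284 + 3*sqrt(22) (X = sqrt(54 + 12**2) - 1*5/284 = sqrt(54 + 144) - 5/284 = sqrt(198) - 5/284 = 3*sqrt(22) - 5/284 = -5/284 + 3*sqrt(22) ≈ 14.054)
-1090 + X*p(-37) = -1090 + (-5/284 + 3*sqrt(22))*(-37) = -1090 + (185/284 - 111*sqrt(22)) = -309375/284 - 111*sqrt(22)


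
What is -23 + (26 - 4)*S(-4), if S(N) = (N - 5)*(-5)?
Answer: 967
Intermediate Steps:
S(N) = 25 - 5*N (S(N) = (-5 + N)*(-5) = 25 - 5*N)
-23 + (26 - 4)*S(-4) = -23 + (26 - 4)*(25 - 5*(-4)) = -23 + 22*(25 + 20) = -23 + 22*45 = -23 + 990 = 967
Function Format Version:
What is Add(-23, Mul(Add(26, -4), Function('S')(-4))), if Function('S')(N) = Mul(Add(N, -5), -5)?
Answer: 967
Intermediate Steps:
Function('S')(N) = Add(25, Mul(-5, N)) (Function('S')(N) = Mul(Add(-5, N), -5) = Add(25, Mul(-5, N)))
Add(-23, Mul(Add(26, -4), Function('S')(-4))) = Add(-23, Mul(Add(26, -4), Add(25, Mul(-5, -4)))) = Add(-23, Mul(22, Add(25, 20))) = Add(-23, Mul(22, 45)) = Add(-23, 990) = 967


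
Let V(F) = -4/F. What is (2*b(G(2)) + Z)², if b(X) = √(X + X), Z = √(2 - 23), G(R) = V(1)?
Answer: -53 - 8*√42 ≈ -104.85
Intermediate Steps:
G(R) = -4 (G(R) = -4/1 = -4*1 = -4)
Z = I*√21 (Z = √(-21) = I*√21 ≈ 4.5826*I)
b(X) = √2*√X (b(X) = √(2*X) = √2*√X)
(2*b(G(2)) + Z)² = (2*(√2*√(-4)) + I*√21)² = (2*(√2*(2*I)) + I*√21)² = (2*(2*I*√2) + I*√21)² = (4*I*√2 + I*√21)² = (I*√21 + 4*I*√2)²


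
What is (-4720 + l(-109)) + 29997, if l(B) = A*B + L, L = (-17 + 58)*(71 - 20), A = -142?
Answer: 42846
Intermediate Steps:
L = 2091 (L = 41*51 = 2091)
l(B) = 2091 - 142*B (l(B) = -142*B + 2091 = 2091 - 142*B)
(-4720 + l(-109)) + 29997 = (-4720 + (2091 - 142*(-109))) + 29997 = (-4720 + (2091 + 15478)) + 29997 = (-4720 + 17569) + 29997 = 12849 + 29997 = 42846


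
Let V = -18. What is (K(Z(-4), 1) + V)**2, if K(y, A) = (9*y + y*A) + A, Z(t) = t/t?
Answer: 49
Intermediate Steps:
Z(t) = 1
K(y, A) = A + 9*y + A*y (K(y, A) = (9*y + A*y) + A = A + 9*y + A*y)
(K(Z(-4), 1) + V)**2 = ((1 + 9*1 + 1*1) - 18)**2 = ((1 + 9 + 1) - 18)**2 = (11 - 18)**2 = (-7)**2 = 49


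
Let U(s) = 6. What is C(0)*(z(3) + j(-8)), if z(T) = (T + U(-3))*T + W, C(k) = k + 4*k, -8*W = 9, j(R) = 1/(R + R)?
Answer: 0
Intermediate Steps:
j(R) = 1/(2*R)
W = -9/8 (W = -1/8*9 = -9/8 ≈ -1.1250)
C(k) = 5*k
z(T) = -9/8 + T*(6 + T) (z(T) = (T + 6)*T - 9/8 = (6 + T)*T - 9/8 = T*(6 + T) - 9/8 = -9/8 + T*(6 + T))
C(0)*(z(3) + j(-8)) = (5*0)*((-9/8 + 3**2 + 6*3) + (1/2)/(-8)) = 0*((-9/8 + 9 + 18) + (1/2)*(-1/8)) = 0*(207/8 - 1/16) = 0*(413/16) = 0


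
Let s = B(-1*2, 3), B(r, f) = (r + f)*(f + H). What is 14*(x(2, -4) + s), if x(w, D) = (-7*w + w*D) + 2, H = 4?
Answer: -182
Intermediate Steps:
B(r, f) = (4 + f)*(f + r) (B(r, f) = (r + f)*(f + 4) = (f + r)*(4 + f) = (4 + f)*(f + r))
s = 7 (s = 3² + 4*3 + 4*(-1*2) + 3*(-1*2) = 9 + 12 + 4*(-2) + 3*(-2) = 9 + 12 - 8 - 6 = 7)
x(w, D) = 2 - 7*w + D*w (x(w, D) = (-7*w + D*w) + 2 = 2 - 7*w + D*w)
14*(x(2, -4) + s) = 14*((2 - 7*2 - 4*2) + 7) = 14*((2 - 14 - 8) + 7) = 14*(-20 + 7) = 14*(-13) = -182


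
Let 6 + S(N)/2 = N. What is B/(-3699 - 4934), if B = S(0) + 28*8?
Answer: -212/8633 ≈ -0.024557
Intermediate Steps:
S(N) = -12 + 2*N
B = 212 (B = (-12 + 2*0) + 28*8 = (-12 + 0) + 224 = -12 + 224 = 212)
B/(-3699 - 4934) = 212/(-3699 - 4934) = 212/(-8633) = 212*(-1/8633) = -212/8633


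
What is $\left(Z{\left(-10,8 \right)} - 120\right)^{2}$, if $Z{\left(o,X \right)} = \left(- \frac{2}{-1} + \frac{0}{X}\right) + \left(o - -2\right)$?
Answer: $15876$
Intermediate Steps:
$Z{\left(o,X \right)} = 4 + o$ ($Z{\left(o,X \right)} = \left(\left(-2\right) \left(-1\right) + 0\right) + \left(o + 2\right) = \left(2 + 0\right) + \left(2 + o\right) = 2 + \left(2 + o\right) = 4 + o$)
$\left(Z{\left(-10,8 \right)} - 120\right)^{2} = \left(\left(4 - 10\right) - 120\right)^{2} = \left(-6 - 120\right)^{2} = \left(-126\right)^{2} = 15876$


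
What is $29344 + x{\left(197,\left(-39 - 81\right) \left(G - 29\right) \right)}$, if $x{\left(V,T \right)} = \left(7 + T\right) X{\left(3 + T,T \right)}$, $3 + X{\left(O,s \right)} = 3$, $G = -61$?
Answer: $29344$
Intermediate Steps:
$X{\left(O,s \right)} = 0$ ($X{\left(O,s \right)} = -3 + 3 = 0$)
$x{\left(V,T \right)} = 0$ ($x{\left(V,T \right)} = \left(7 + T\right) 0 = 0$)
$29344 + x{\left(197,\left(-39 - 81\right) \left(G - 29\right) \right)} = 29344 + 0 = 29344$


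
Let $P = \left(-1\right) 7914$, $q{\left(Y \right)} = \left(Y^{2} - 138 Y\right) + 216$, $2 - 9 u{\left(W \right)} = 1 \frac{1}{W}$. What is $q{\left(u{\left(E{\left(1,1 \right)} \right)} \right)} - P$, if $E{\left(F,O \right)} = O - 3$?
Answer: $\frac{2621725}{324} \approx 8091.7$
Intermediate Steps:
$E{\left(F,O \right)} = -3 + O$
$u{\left(W \right)} = \frac{2}{9} - \frac{1}{9 W}$ ($u{\left(W \right)} = \frac{2}{9} - \frac{1 \frac{1}{W}}{9} = \frac{2}{9} - \frac{1}{9 W}$)
$q{\left(Y \right)} = 216 + Y^{2} - 138 Y$
$P = -7914$
$q{\left(u{\left(E{\left(1,1 \right)} \right)} \right)} - P = \left(216 + \left(\frac{-1 + 2 \left(-3 + 1\right)}{9 \left(-3 + 1\right)}\right)^{2} - 138 \frac{-1 + 2 \left(-3 + 1\right)}{9 \left(-3 + 1\right)}\right) - -7914 = \left(216 + \left(\frac{-1 + 2 \left(-2\right)}{9 \left(-2\right)}\right)^{2} - 138 \frac{-1 + 2 \left(-2\right)}{9 \left(-2\right)}\right) + 7914 = \left(216 + \left(\frac{1}{9} \left(- \frac{1}{2}\right) \left(-1 - 4\right)\right)^{2} - 138 \cdot \frac{1}{9} \left(- \frac{1}{2}\right) \left(-1 - 4\right)\right) + 7914 = \left(216 + \left(\frac{1}{9} \left(- \frac{1}{2}\right) \left(-5\right)\right)^{2} - 138 \cdot \frac{1}{9} \left(- \frac{1}{2}\right) \left(-5\right)\right) + 7914 = \left(216 + \left(\frac{5}{18}\right)^{2} - \frac{115}{3}\right) + 7914 = \left(216 + \frac{25}{324} - \frac{115}{3}\right) + 7914 = \frac{57589}{324} + 7914 = \frac{2621725}{324}$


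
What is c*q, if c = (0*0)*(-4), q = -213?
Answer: 0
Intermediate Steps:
c = 0 (c = 0*(-4) = 0)
c*q = 0*(-213) = 0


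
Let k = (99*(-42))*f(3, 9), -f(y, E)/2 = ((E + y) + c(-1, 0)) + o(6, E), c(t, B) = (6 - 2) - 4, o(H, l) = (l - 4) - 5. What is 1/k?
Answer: 1/99792 ≈ 1.0021e-5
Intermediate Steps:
o(H, l) = -9 + l (o(H, l) = (-4 + l) - 5 = -9 + l)
c(t, B) = 0 (c(t, B) = 4 - 4 = 0)
f(y, E) = 18 - 4*E - 2*y (f(y, E) = -2*(((E + y) + 0) + (-9 + E)) = -2*((E + y) + (-9 + E)) = -2*(-9 + y + 2*E) = 18 - 4*E - 2*y)
k = 99792 (k = (99*(-42))*(18 - 4*9 - 2*3) = -4158*(18 - 36 - 6) = -4158*(-24) = 99792)
1/k = 1/99792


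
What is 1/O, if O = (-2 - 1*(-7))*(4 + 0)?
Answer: 1/20 ≈ 0.050000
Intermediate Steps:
O = 20 (O = (-2 + 7)*4 = 5*4 = 20)
1/O = 1/20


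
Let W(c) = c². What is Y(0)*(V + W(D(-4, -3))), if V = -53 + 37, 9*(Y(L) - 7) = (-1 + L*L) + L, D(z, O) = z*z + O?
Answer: 1054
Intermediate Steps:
D(z, O) = O + z² (D(z, O) = z² + O = O + z²)
Y(L) = 62/9 + L/9 + L²/9 (Y(L) = 7 + ((-1 + L*L) + L)/9 = 7 + ((-1 + L²) + L)/9 = 7 + (-1 + L + L²)/9 = 7 + (-⅑ + L/9 + L²/9) = 62/9 + L/9 + L²/9)
V = -16
Y(0)*(V + W(D(-4, -3))) = (62/9 + (⅑)*0 + (⅑)*0²)*(-16 + (-3 + (-4)²)²) = (62/9 + 0 + (⅑)*0)*(-16 + (-3 + 16)²) = (62/9 + 0 + 0)*(-16 + 13²) = 62*(-16 + 169)/9 = (62/9)*153 = 1054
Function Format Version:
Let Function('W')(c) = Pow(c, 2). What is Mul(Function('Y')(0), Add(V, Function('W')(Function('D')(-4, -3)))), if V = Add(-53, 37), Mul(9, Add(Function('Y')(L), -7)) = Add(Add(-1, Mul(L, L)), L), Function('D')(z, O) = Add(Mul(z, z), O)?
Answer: 1054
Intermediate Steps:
Function('D')(z, O) = Add(O, Pow(z, 2)) (Function('D')(z, O) = Add(Pow(z, 2), O) = Add(O, Pow(z, 2)))
Function('Y')(L) = Add(Rational(62, 9), Mul(Rational(1, 9), L), Mul(Rational(1, 9), Pow(L, 2))) (Function('Y')(L) = Add(7, Mul(Rational(1, 9), Add(Add(-1, Mul(L, L)), L))) = Add(7, Mul(Rational(1, 9), Add(Add(-1, Pow(L, 2)), L))) = Add(7, Mul(Rational(1, 9), Add(-1, L, Pow(L, 2)))) = Add(7, Add(Rational(-1, 9), Mul(Rational(1, 9), L), Mul(Rational(1, 9), Pow(L, 2)))) = Add(Rational(62, 9), Mul(Rational(1, 9), L), Mul(Rational(1, 9), Pow(L, 2))))
V = -16
Mul(Function('Y')(0), Add(V, Function('W')(Function('D')(-4, -3)))) = Mul(Add(Rational(62, 9), Mul(Rational(1, 9), 0), Mul(Rational(1, 9), Pow(0, 2))), Add(-16, Pow(Add(-3, Pow(-4, 2)), 2))) = Mul(Add(Rational(62, 9), 0, Mul(Rational(1, 9), 0)), Add(-16, Pow(Add(-3, 16), 2))) = Mul(Add(Rational(62, 9), 0, 0), Add(-16, Pow(13, 2))) = Mul(Rational(62, 9), Add(-16, 169)) = Mul(Rational(62, 9), 153) = 1054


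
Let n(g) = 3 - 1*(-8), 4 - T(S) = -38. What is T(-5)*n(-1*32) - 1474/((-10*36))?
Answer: 83897/180 ≈ 466.09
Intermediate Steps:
T(S) = 42 (T(S) = 4 - 1*(-38) = 4 + 38 = 42)
n(g) = 11 (n(g) = 3 + 8 = 11)
T(-5)*n(-1*32) - 1474/((-10*36)) = 42*11 - 1474/((-10*36)) = 462 - 1474/(-360) = 462 - 1474*(-1/360) = 462 + 737/180 = 83897/180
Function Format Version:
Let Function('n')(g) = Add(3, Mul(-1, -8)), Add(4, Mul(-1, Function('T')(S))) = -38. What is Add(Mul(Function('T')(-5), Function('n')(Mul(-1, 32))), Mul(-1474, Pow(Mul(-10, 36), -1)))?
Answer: Rational(83897, 180) ≈ 466.09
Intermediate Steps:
Function('T')(S) = 42 (Function('T')(S) = Add(4, Mul(-1, -38)) = Add(4, 38) = 42)
Function('n')(g) = 11 (Function('n')(g) = Add(3, 8) = 11)
Add(Mul(Function('T')(-5), Function('n')(Mul(-1, 32))), Mul(-1474, Pow(Mul(-10, 36), -1))) = Add(Mul(42, 11), Mul(-1474, Pow(Mul(-10, 36), -1))) = Add(462, Mul(-1474, Pow(-360, -1))) = Add(462, Mul(-1474, Rational(-1, 360))) = Add(462, Rational(737, 180)) = Rational(83897, 180)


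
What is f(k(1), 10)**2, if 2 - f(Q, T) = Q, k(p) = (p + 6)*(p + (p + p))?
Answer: 361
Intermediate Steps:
k(p) = 3*p*(6 + p) (k(p) = (6 + p)*(p + 2*p) = (6 + p)*(3*p) = 3*p*(6 + p))
f(Q, T) = 2 - Q
f(k(1), 10)**2 = (2 - 3*(6 + 1))**2 = (2 - 3*7)**2 = (2 - 1*21)**2 = (2 - 21)**2 = (-19)**2 = 361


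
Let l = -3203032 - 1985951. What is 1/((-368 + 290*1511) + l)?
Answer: -1/4751161 ≈ -2.1047e-7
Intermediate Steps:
l = -5188983
1/((-368 + 290*1511) + l) = 1/((-368 + 290*1511) - 5188983) = 1/((-368 + 438190) - 5188983) = 1/(437822 - 5188983) = 1/(-4751161) = -1/4751161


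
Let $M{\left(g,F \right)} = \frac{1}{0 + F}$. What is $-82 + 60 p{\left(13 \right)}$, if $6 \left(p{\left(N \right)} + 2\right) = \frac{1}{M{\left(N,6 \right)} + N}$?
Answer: $- \frac{15898}{79} \approx -201.24$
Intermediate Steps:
$M{\left(g,F \right)} = \frac{1}{F}$
$p{\left(N \right)} = -2 + \frac{1}{6 \left(\frac{1}{6} + N\right)}$
$-82 + 60 p{\left(13 \right)} = -82 + 60 \frac{-1 - 156}{1 + 6 \cdot 13} = -82 + 60 \frac{-1 - 156}{1 + 78} = -82 + 60 \cdot \frac{1}{79} \left(-157\right) = -82 + 60 \left(- \frac{157}{79}\right) = -82 - \frac{9420}{79} = - \frac{15898}{79}$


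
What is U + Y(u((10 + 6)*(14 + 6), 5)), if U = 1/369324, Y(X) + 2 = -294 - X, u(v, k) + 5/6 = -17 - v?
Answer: 15450055/369324 ≈ 41.833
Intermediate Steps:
u(v, k) = -107/6 - v (u(v, k) = -5/6 + (-17 - v) = -107/6 - v)
Y(X) = -296 - X (Y(X) = -2 + (-294 - X) = -296 - X)
U = 1/369324 ≈ 2.7076e-6
U + Y(u((10 + 6)*(14 + 6), 5)) = 1/369324 + (-296 - (-107/6 - (10 + 6)*(14 + 6))) = 1/369324 + (-296 - (-107/6 - 16*20)) = 1/369324 + (-296 - (-107/6 - 1*320)) = 1/369324 + (-296 - (-107/6 - 320)) = 1/369324 + (-296 - 1*(-2027/6)) = 1/369324 + (-296 + 2027/6) = 1/369324 + 251/6 = 15450055/369324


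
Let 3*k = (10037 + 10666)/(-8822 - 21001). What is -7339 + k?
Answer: -218877898/29823 ≈ -7339.2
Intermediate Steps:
k = -6901/29823 (k = ((10037 + 10666)/(-8822 - 21001))/3 = (20703/(-29823))/3 = (20703*(-1/29823))/3 = (⅓)*(-6901/9941) = -6901/29823 ≈ -0.23140)
-7339 + k = -7339 - 6901/29823 = -218877898/29823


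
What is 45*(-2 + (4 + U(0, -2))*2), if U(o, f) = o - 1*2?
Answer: 90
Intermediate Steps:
U(o, f) = -2 + o (U(o, f) = o - 2 = -2 + o)
45*(-2 + (4 + U(0, -2))*2) = 45*(-2 + (4 + (-2 + 0))*2) = 45*(-2 + (4 - 2)*2) = 45*(-2 + 2*2) = 45*(-2 + 4) = 45*2 = 90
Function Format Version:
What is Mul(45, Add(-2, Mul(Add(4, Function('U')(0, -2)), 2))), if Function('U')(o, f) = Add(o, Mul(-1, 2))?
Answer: 90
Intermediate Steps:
Function('U')(o, f) = Add(-2, o) (Function('U')(o, f) = Add(o, -2) = Add(-2, o))
Mul(45, Add(-2, Mul(Add(4, Function('U')(0, -2)), 2))) = Mul(45, Add(-2, Mul(Add(4, Add(-2, 0)), 2))) = Mul(45, Add(-2, Mul(Add(4, -2), 2))) = Mul(45, Add(-2, Mul(2, 2))) = Mul(45, Add(-2, 4)) = Mul(45, 2) = 90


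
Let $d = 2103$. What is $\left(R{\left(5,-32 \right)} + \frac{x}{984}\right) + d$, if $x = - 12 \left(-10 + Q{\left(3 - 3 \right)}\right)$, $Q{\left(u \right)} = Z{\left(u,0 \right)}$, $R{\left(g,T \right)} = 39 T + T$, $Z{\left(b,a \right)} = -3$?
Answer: $\frac{67499}{82} \approx 823.16$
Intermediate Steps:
$R{\left(g,T \right)} = 40 T$
$Q{\left(u \right)} = -3$
$x = 156$ ($x = - 12 \left(-10 - 3\right) = \left(-12\right) \left(-13\right) = 156$)
$\left(R{\left(5,-32 \right)} + \frac{x}{984}\right) + d = \left(40 \left(-32\right) + \frac{156}{984}\right) + 2103 = \left(-1280 + 156 \cdot \frac{1}{984}\right) + 2103 = \left(-1280 + \frac{13}{82}\right) + 2103 = - \frac{104947}{82} + 2103 = \frac{67499}{82}$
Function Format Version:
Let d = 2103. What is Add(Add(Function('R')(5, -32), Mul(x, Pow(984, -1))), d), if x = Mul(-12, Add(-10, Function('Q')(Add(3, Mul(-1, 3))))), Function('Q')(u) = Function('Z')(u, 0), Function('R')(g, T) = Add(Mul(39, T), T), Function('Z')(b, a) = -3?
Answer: Rational(67499, 82) ≈ 823.16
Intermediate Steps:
Function('R')(g, T) = Mul(40, T)
Function('Q')(u) = -3
x = 156 (x = Mul(-12, Add(-10, -3)) = Mul(-12, -13) = 156)
Add(Add(Function('R')(5, -32), Mul(x, Pow(984, -1))), d) = Add(Add(Mul(40, -32), Mul(156, Pow(984, -1))), 2103) = Add(Add(-1280, Mul(156, Rational(1, 984))), 2103) = Add(Add(-1280, Rational(13, 82)), 2103) = Add(Rational(-104947, 82), 2103) = Rational(67499, 82)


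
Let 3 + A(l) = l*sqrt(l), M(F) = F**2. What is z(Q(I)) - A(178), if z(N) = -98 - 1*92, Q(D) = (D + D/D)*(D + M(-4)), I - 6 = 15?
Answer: -187 - 178*sqrt(178) ≈ -2561.8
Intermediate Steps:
I = 21 (I = 6 + 15 = 21)
A(l) = -3 + l**(3/2) (A(l) = -3 + l*sqrt(l) = -3 + l**(3/2))
Q(D) = (1 + D)*(16 + D) (Q(D) = (D + D/D)*(D + (-4)**2) = (D + 1)*(D + 16) = (1 + D)*(16 + D))
z(N) = -190 (z(N) = -98 - 92 = -190)
z(Q(I)) - A(178) = -190 - (-3 + 178**(3/2)) = -190 - (-3 + 178*sqrt(178)) = -190 + (3 - 178*sqrt(178)) = -187 - 178*sqrt(178)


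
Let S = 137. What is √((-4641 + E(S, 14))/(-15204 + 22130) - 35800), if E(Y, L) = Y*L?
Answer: I*√1717326100298/6926 ≈ 189.21*I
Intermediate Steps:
E(Y, L) = L*Y
√((-4641 + E(S, 14))/(-15204 + 22130) - 35800) = √((-4641 + 14*137)/(-15204 + 22130) - 35800) = √((-4641 + 1918)/6926 - 35800) = √(-2723*1/6926 - 35800) = √(-2723/6926 - 35800) = √(-247953523/6926) = I*√1717326100298/6926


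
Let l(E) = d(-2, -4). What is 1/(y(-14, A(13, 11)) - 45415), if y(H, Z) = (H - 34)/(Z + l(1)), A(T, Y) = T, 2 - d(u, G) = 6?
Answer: -3/136261 ≈ -2.2017e-5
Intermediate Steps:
d(u, G) = -4 (d(u, G) = 2 - 1*6 = 2 - 6 = -4)
l(E) = -4
y(H, Z) = (-34 + H)/(-4 + Z) (y(H, Z) = (H - 34)/(Z - 4) = (-34 + H)/(-4 + Z))
1/(y(-14, A(13, 11)) - 45415) = 1/((-34 - 14)/(-4 + 13) - 45415) = 1/(-48/9 - 45415) = 1/((⅑)*(-48) - 45415) = 1/(-16/3 - 45415) = 1/(-136261/3) = -3/136261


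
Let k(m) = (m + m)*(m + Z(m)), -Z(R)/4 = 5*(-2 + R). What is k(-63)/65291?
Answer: -155862/65291 ≈ -2.3872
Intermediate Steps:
Z(R) = 40 - 20*R (Z(R) = -20*(-2 + R) = -4*(-10 + 5*R) = 40 - 20*R)
k(m) = 2*m*(40 - 19*m) (k(m) = (m + m)*(m + (40 - 20*m)) = (2*m)*(40 - 19*m) = 2*m*(40 - 19*m))
k(-63)/65291 = (2*(-63)*(40 - 19*(-63)))/65291 = (2*(-63)*(40 + 1197))*(1/65291) = (2*(-63)*1237)*(1/65291) = -155862*1/65291 = -155862/65291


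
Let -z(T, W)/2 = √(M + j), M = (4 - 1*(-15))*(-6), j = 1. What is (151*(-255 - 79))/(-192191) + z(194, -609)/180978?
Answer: 50434/192191 - I*√113/90489 ≈ 0.26242 - 0.00011747*I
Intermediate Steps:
M = -114 (M = (4 + 15)*(-6) = 19*(-6) = -114)
z(T, W) = -2*I*√113 (z(T, W) = -2*√(-114 + 1) = -2*I*√113)
(151*(-255 - 79))/(-192191) + z(194, -609)/180978 = (151*(-255 - 79))/(-192191) - 2*I*√113/180978 = (151*(-334))*(-1/192191) - 2*I*√113*(1/180978) = -50434*(-1/192191) - I*√113/90489 = 50434/192191 - I*√113/90489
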